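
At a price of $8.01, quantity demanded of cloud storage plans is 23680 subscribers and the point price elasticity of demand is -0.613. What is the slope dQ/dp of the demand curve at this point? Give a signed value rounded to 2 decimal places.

Ed = (dQ/dp)·(p/Q) ⇒ dQ/dp = Ed·Q/p = (-0.613)·23680/8.01 = -1812.2147…

-1812.21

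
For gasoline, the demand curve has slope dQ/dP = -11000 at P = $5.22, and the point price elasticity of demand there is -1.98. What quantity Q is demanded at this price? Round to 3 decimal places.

Ed = (dQ/dP)·(P/Q) ⇒ Q = (dQ/dP)·P/Ed = (-11000)·5.22/(-1.98) = 29000

29000.000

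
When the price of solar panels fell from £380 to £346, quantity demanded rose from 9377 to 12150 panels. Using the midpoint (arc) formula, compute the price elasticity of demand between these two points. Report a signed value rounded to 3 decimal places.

%ΔQ = (12150 − 9377) / [(9377 + 12150)/2] = 2773/10763.5 = 0.257629…
%ΔP = (346 − 380) / [(380 + 346)/2] = -34/363 = -0.093663…
Arc Ed = %ΔQ / %ΔP = (2773/10763.5) / (-34/363) = -2.75057…

-2.751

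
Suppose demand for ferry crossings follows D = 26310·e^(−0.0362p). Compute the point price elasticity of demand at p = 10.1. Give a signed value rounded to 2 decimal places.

dD/dp = −0.0362·D = -660.758. At p = 10.1, D = 18253.
Ed = (dD/dp)·(p/D) = (-660.758) × (10.1/18253) = -0.3656…

-0.37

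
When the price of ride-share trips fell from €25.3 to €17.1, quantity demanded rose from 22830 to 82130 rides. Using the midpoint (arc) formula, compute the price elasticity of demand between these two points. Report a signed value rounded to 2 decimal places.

%ΔQ = (82130 − 22830) / [(22830 + 82130)/2] = 59300/52480 = 1.129954…
%ΔP = (17.1 − 25.3) / [(25.3 + 17.1)/2] = -8.2/21.2 = -0.386792…
Arc Ed = %ΔQ / %ΔP = (59300/52480) / (-8.2/21.2) = -2.9213…

-2.92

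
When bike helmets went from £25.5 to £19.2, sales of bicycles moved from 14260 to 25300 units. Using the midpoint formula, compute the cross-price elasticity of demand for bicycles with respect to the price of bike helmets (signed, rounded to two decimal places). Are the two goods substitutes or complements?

-1.98; complements

%ΔQ_{bicycles} = (25300 − 14260)/avg = 11040/19780 = 0.558139…
%ΔP_{bike helmets} = (19.2 − 25.5)/avg = -6.3/22.35 = -0.281879…
E_cross = (11040/19780) / (-6.3/22.35) = -1.9800…
E_cross < 0 ⇒ the goods are complements.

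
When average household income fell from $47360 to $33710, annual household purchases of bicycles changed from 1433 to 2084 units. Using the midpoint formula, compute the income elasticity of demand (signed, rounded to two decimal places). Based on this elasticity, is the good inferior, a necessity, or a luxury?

-1.10; inferior

%ΔQ = (2084 − 1433)/[( 1433 + 2084)/2] = 651/1758.5 = 0.370201…
%ΔIncome = (33710 − 47360)/[( 47360 + 33710)/2] = -13650/40535 = -0.336746…
E_income = (651/1758.5) / (-13650/40535) = -1.0993…
E_income < 0 ⇒ inferior good.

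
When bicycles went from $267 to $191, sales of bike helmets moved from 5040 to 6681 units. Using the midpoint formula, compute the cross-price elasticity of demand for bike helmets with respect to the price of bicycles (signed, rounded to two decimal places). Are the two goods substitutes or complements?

-0.84; complements

%ΔQ_{bike helmets} = (6681 − 5040)/avg = 1641/5860.5 = 0.280010…
%ΔP_{bicycles} = (191 − 267)/avg = -76/229 = -0.331877…
E_cross = (1641/5860.5) / (-76/229) = -0.8437…
E_cross < 0 ⇒ the goods are complements.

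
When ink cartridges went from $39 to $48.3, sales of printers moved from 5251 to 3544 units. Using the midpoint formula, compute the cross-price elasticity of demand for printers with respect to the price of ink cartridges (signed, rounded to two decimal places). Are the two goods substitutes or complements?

%ΔQ_{printers} = (3544 − 5251)/avg = -1707/4397.5 = -0.388175…
%ΔP_{ink cartridges} = (48.3 − 39)/avg = 9.3/43.65 = 0.213058…
E_cross = (-1707/4397.5) / (9.3/43.65) = -1.8219…
E_cross < 0 ⇒ the goods are complements.

-1.82; complements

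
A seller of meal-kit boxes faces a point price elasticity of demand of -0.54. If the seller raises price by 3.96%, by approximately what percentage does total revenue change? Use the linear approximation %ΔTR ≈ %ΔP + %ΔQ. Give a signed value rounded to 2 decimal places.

%ΔQ ≈ Ed × %ΔP = (-0.54) × (+3.96%) = -2.1384%
%ΔTR ≈ %ΔP + %ΔQ = (+3.96%) + (-2.1384%) = +1.8216%

+1.82%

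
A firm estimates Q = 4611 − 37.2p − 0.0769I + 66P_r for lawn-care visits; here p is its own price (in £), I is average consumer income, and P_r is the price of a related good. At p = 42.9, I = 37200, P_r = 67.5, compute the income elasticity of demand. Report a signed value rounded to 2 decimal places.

-0.62

At the given values, Q = 4611 − 37.2(42.9) − 0.0769(37200) + 66(67.5) = 4609.44.
∂Q/∂I = -0.0769.
E = (-0.0769) × (37200/4609.44) = -0.6206…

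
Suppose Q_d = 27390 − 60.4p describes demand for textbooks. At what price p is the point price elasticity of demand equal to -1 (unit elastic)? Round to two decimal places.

Ed = −60.4p/(27390 − 60.4p). Set this equal to -1:
60.4p = 1·(27390 − 60.4p) ⇒ 60.4p(1 + 1) = 1·27390
p = 1·27390 / (60.4·2) = 226.7384…

226.74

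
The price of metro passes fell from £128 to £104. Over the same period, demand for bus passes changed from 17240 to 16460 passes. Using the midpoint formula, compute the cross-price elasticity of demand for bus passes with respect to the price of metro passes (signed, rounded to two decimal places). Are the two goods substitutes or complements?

%ΔQ_{bus passes} = (16460 − 17240)/avg = -780/16850 = -0.046290…
%ΔP_{metro passes} = (104 − 128)/avg = -24/116 = -0.206896…
E_cross = (-780/16850) / (-24/116) = 0.2237…
E_cross > 0 ⇒ the goods are substitutes.

0.22; substitutes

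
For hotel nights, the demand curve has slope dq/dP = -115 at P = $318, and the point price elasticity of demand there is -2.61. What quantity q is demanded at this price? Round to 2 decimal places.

14011.49

Ed = (dq/dP)·(P/q) ⇒ q = (dq/dP)·P/Ed = (-115)·318/(-2.61) = 14011.4942…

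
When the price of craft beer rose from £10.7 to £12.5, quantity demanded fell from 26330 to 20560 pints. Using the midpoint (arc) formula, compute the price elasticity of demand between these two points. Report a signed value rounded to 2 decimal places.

%ΔQ = (20560 − 26330) / [(26330 + 20560)/2] = -5770/23445 = -0.246107…
%ΔP = (12.5 − 10.7) / [(10.7 + 12.5)/2] = 1.8/11.6 = 0.155172…
Arc Ed = %ΔQ / %ΔP = (-5770/23445) / (1.8/11.6) = -1.5860…

-1.59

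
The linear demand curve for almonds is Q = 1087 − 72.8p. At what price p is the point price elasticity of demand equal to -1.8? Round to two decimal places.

9.60

Ed = −72.8p/(1087 − 72.8p). Set this equal to -1.8:
72.8p = 1.8·(1087 − 72.8p) ⇒ 72.8p(1 + 1.8) = 1.8·1087
p = 1.8·1087 / (72.8·2.8) = 9.5987…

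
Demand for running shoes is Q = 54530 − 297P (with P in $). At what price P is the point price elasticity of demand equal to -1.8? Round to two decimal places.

Ed = −297P/(54530 − 297P). Set this equal to -1.8:
297P = 1.8·(54530 − 297P) ⇒ 297P(1 + 1.8) = 1.8·54530
P = 1.8·54530 / (297·2.8) = 118.0303…

118.03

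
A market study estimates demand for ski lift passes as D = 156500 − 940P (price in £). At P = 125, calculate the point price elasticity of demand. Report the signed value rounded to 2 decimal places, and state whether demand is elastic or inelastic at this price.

dD/dP = −940. At P = 125, D = 156500 − 940(125) = 39000.
Ed = (dD/dP)·(P/D) = −940 × (125/39000) = -3.0128…
|Ed| = 3.01 > 1, so demand is elastic.

-3.01; elastic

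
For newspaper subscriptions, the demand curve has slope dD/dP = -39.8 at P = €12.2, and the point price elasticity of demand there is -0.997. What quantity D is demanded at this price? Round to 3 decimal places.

Ed = (dD/dP)·(P/D) ⇒ D = (dD/dP)·P/Ed = (-39.8)·12.2/(-0.997) = 487.02106…

487.021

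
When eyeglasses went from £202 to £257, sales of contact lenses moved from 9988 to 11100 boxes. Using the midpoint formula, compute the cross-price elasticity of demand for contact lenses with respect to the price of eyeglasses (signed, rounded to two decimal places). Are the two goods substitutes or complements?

%ΔQ_{contact lenses} = (11100 − 9988)/avg = 1112/10544 = 0.105462…
%ΔP_{eyeglasses} = (257 − 202)/avg = 55/229.5 = 0.239651…
E_cross = (1112/10544) / (55/229.5) = 0.4400…
E_cross > 0 ⇒ the goods are substitutes.

0.44; substitutes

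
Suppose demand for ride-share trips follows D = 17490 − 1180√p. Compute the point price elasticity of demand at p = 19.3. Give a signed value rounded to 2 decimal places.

dD/dp = −1180/(2√p) = -134.299. At p = 19.3, D = 12306.1.
Ed = (dD/dp)·(p/D) = (-134.299) × (19.3/12306.1) = -0.2106…

-0.21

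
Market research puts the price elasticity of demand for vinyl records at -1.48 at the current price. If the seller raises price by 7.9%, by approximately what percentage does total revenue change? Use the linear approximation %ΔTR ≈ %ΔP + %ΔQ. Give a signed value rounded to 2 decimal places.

-3.79%

%ΔQ ≈ Ed × %ΔP = (-1.48) × (+7.9%) = -11.6920%
%ΔTR ≈ %ΔP + %ΔQ = (+7.9%) + (-11.6920%) = -3.7920%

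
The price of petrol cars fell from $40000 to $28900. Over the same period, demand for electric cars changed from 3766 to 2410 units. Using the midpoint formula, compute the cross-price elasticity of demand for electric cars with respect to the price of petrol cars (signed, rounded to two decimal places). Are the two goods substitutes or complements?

%ΔQ_{electric cars} = (2410 − 3766)/avg = -1356/3088 = -0.439119…
%ΔP_{petrol cars} = (28900 − 40000)/avg = -11100/34450 = -0.322206…
E_cross = (-1356/3088) / (-11100/34450) = 1.3628…
E_cross > 0 ⇒ the goods are substitutes.

1.36; substitutes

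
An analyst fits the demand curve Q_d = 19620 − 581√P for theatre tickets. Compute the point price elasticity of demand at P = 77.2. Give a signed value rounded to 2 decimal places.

dQ_d/dP = −581/(2√P) = -33.0626. At P = 77.2, Q_d = 14515.1.
Ed = (dQ_d/dP)·(P/Q_d) = (-33.0626) × (77.2/14515.1) = -0.1758…

-0.18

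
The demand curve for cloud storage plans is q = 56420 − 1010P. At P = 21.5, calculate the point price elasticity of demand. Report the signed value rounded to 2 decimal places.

-0.63

dq/dP = −1010. At P = 21.5, q = 56420 − 1010(21.5) = 34705.
Ed = (dq/dP)·(P/q) = −1010 × (21.5/34705) = -0.6257…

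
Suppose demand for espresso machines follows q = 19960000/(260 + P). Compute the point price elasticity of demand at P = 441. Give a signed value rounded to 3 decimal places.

-0.629

dq/dP = −19960000/(260 + P)² = -40.6186. At P = 441, q = 28473.6.
Ed = (dq/dP)·(P/q) = (-40.6186) × (441/28473.6) = -0.62910…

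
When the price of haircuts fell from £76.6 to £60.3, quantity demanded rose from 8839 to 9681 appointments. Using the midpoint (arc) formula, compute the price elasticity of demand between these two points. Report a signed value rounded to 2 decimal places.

-0.38

%ΔQ = (9681 − 8839) / [(8839 + 9681)/2] = 842/9260 = 0.090928…
%ΔP = (60.3 − 76.6) / [(76.6 + 60.3)/2] = -16.3/68.45 = -0.238130…
Arc Ed = %ΔQ / %ΔP = (842/9260) / (-16.3/68.45) = -0.3818…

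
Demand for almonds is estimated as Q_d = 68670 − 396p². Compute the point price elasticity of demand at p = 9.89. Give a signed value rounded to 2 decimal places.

dQ_d/dp = −2·396·p = -7832.88. At p = 9.89, Q_d = 29936.4084.
Ed = (dQ_d/dp)·(p/Q_d) = (-7832.88) × (9.89/29936.4084) = -2.5877…

-2.59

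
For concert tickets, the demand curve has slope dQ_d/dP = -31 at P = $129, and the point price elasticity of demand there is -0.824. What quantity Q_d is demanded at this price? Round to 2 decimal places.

4853.16

Ed = (dQ_d/dP)·(P/Q_d) ⇒ Q_d = (dQ_d/dP)·P/Ed = (-31)·129/(-0.824) = 4853.1553…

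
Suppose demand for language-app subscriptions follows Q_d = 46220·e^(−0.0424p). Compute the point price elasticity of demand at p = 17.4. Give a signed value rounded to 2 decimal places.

dQ_d/dp = −0.0424·Q_d = -937.11. At p = 17.4, Q_d = 22101.7.
Ed = (dQ_d/dp)·(p/Q_d) = (-937.11) × (17.4/22101.7) = -0.7377…

-0.74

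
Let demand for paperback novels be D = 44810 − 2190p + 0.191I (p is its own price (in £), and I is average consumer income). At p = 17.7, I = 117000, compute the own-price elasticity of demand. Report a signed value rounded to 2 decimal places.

At the given values, D = 44810 − 2190(17.7) + 0.191(117000) = 28394.
∂D/∂p = −2190.
E = (-2190) × (17.7/28394) = -1.3651…

-1.37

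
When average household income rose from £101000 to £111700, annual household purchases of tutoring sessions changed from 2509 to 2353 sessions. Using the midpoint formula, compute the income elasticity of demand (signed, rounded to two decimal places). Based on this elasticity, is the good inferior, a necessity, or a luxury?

%ΔQ = (2353 − 2509)/[( 2509 + 2353)/2] = -156/2431 = -0.064171…
%ΔIncome = (111700 − 101000)/[( 101000 + 111700)/2] = 10700/106350 = 0.100611…
E_income = (-156/2431) / (10700/106350) = -0.6378…
E_income < 0 ⇒ inferior good.

-0.64; inferior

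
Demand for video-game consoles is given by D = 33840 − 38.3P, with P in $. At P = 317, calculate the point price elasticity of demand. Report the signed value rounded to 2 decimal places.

dD/dP = −38.3. At P = 317, D = 33840 − 38.3(317) = 21698.9.
Ed = (dD/dP)·(P/D) = −38.3 × (317/21698.9) = -0.5595…

-0.56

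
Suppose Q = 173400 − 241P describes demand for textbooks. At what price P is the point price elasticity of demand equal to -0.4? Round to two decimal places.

205.57

Ed = −241P/(173400 − 241P). Set this equal to -0.4:
241P = 0.4·(173400 − 241P) ⇒ 241P(1 + 0.4) = 0.4·173400
P = 0.4·173400 / (241·1.4) = 205.5720…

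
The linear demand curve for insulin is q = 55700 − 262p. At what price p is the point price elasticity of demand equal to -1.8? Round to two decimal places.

136.67

Ed = −262p/(55700 − 262p). Set this equal to -1.8:
262p = 1.8·(55700 − 262p) ⇒ 262p(1 + 1.8) = 1.8·55700
p = 1.8·55700 / (262·2.8) = 136.6684…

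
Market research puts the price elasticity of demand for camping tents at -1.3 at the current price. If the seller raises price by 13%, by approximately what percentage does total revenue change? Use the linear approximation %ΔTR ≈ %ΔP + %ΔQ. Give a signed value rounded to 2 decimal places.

-3.90%

%ΔQ ≈ Ed × %ΔP = (-1.3) × (+13%) = -16.9000%
%ΔTR ≈ %ΔP + %ΔQ = (+13%) + (-16.9000%) = -3.9000%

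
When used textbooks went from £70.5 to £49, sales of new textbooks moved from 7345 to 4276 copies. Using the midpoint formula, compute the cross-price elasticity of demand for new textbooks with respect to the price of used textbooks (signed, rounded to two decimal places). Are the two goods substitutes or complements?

%ΔQ_{new textbooks} = (4276 − 7345)/avg = -3069/5810.5 = -0.528181…
%ΔP_{used textbooks} = (49 − 70.5)/avg = -21.5/59.75 = -0.359832…
E_cross = (-3069/5810.5) / (-21.5/59.75) = 1.4678…
E_cross > 0 ⇒ the goods are substitutes.

1.47; substitutes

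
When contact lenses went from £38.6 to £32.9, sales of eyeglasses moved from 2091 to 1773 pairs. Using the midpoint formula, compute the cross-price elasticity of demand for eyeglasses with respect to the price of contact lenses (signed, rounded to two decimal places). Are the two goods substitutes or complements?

1.03; substitutes

%ΔQ_{eyeglasses} = (1773 − 2091)/avg = -318/1932 = -0.164596…
%ΔP_{contact lenses} = (32.9 − 38.6)/avg = -5.7/35.75 = -0.159440…
E_cross = (-318/1932) / (-5.7/35.75) = 1.0323…
E_cross > 0 ⇒ the goods are substitutes.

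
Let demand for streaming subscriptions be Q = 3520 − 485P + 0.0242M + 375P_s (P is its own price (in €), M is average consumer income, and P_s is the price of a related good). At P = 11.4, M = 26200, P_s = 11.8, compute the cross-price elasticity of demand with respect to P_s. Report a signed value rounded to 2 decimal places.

At the given values, Q = 3520 − 485(11.4) + 0.0242(26200) + 375(11.8) = 3050.04.
∂Q/∂P_s = 375.
E = (375) × (11.8/3050.04) = 1.4508…

1.45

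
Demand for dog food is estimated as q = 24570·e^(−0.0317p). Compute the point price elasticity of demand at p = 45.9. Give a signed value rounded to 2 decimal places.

-1.46

dq/dp = −0.0317·q = -181.783. At p = 45.9, q = 5734.47.
Ed = (dq/dp)·(p/q) = (-181.783) × (45.9/5734.47) = -1.4550…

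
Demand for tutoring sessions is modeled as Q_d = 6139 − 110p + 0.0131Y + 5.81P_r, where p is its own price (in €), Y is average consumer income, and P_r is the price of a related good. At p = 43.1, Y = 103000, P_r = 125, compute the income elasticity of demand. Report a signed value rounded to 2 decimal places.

At the given values, Q_d = 6139 − 110(43.1) + 0.0131(103000) + 5.81(125) = 3473.55.
∂Q_d/∂Y = 0.0131.
E = (0.0131) × (103000/3473.55) = 0.3884…

0.39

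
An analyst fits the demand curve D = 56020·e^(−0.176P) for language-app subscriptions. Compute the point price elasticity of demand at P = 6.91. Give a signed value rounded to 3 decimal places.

-1.216

dD/dP = −0.176·D = -2922.03. At P = 6.91, D = 16602.4.
Ed = (dD/dP)·(P/D) = (-2922.03) × (6.91/16602.4) = -1.21616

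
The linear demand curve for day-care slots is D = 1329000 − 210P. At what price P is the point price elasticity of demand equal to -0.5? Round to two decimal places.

Ed = −210P/(1329000 − 210P). Set this equal to -0.5:
210P = 0.5·(1329000 − 210P) ⇒ 210P(1 + 0.5) = 0.5·1329000
P = 0.5·1329000 / (210·1.5) = 2109.5238…

2109.52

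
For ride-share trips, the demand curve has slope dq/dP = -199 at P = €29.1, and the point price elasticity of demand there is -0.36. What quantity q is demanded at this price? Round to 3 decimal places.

16085.833

Ed = (dq/dP)·(P/q) ⇒ q = (dq/dP)·P/Ed = (-199)·29.1/(-0.36) = 16085.83333…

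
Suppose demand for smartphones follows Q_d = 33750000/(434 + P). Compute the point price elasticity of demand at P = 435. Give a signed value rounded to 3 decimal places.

dQ_d/dP = −33750000/(434 + P)² = -44.6925. At P = 435, Q_d = 38837.7.
Ed = (dQ_d/dP)·(P/Q_d) = (-44.6925) × (435/38837.7) = -0.50057…

-0.501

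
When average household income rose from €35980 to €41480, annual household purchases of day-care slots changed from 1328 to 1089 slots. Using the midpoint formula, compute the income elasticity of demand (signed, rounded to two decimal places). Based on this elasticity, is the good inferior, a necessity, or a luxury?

-1.39; inferior

%ΔQ = (1089 − 1328)/[( 1328 + 1089)/2] = -239/1208.5 = -0.197765…
%ΔIncome = (41480 − 35980)/[( 35980 + 41480)/2] = 5500/38730 = 0.142008…
E_income = (-239/1208.5) / (5500/38730) = -1.3926…
E_income < 0 ⇒ inferior good.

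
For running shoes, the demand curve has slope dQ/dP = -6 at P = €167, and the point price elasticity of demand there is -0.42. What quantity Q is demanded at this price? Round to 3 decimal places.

Ed = (dQ/dP)·(P/Q) ⇒ Q = (dQ/dP)·P/Ed = (-6)·167/(-0.42) = 2385.71428…

2385.714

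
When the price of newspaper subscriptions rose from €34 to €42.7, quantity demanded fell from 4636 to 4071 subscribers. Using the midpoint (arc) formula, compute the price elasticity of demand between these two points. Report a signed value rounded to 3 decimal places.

-0.572

%ΔQ = (4071 − 4636) / [(4636 + 4071)/2] = -565/4353.5 = -0.129780…
%ΔP = (42.7 − 34) / [(34 + 42.7)/2] = 8.7/38.35 = 0.226857…
Arc Ed = %ΔQ / %ΔP = (-565/4353.5) / (8.7/38.35) = -0.57207…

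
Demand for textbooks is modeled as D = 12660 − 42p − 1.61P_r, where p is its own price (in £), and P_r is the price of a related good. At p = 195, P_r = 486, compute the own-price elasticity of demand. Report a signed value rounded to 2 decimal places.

At the given values, D = 12660 − 42(195) − 1.61(486) = 3687.54.
∂D/∂p = −42.
E = (-42) × (195/3687.54) = -2.2209…

-2.22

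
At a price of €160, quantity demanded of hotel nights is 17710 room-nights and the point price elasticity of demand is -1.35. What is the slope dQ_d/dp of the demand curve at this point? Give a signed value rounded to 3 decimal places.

-149.428

Ed = (dQ_d/dp)·(p/Q_d) ⇒ dQ_d/dp = Ed·Q_d/p = (-1.35)·17710/160 = -149.42812…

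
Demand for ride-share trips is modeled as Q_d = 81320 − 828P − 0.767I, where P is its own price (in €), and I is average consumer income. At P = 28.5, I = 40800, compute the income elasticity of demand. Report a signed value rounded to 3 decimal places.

At the given values, Q_d = 81320 − 828(28.5) − 0.767(40800) = 26428.4.
∂Q_d/∂I = -0.767.
E = (-0.767) × (40800/26428.4) = -1.18408…

-1.184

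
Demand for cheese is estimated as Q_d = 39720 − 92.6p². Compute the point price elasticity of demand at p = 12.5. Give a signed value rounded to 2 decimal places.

-1.15

dQ_d/dp = −2·92.6·p = -2315. At p = 12.5, Q_d = 25251.25.
Ed = (dQ_d/dp)·(p/Q_d) = (-2315) × (12.5/25251.25) = -1.1459…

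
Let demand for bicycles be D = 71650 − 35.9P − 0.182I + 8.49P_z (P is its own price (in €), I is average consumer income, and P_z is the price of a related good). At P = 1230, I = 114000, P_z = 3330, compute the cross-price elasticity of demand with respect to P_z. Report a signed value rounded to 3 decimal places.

At the given values, D = 71650 − 35.9(1230) − 0.182(114000) + 8.49(3330) = 35016.7.
∂D/∂P_z = 8.49.
E = (8.49) × (3330/35016.7) = 0.80737…

0.807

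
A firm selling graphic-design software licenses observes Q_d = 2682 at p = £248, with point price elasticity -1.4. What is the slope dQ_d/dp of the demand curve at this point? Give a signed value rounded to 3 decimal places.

-15.140

Ed = (dQ_d/dp)·(p/Q_d) ⇒ dQ_d/dp = Ed·Q_d/p = (-1.4)·2682/248 = -15.14032…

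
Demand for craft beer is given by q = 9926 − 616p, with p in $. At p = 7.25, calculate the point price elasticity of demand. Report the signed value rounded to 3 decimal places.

dq/dp = −616. At p = 7.25, q = 9926 − 616(7.25) = 5460.
Ed = (dq/dp)·(p/q) = −616 × (7.25/5460) = -0.81794…

-0.818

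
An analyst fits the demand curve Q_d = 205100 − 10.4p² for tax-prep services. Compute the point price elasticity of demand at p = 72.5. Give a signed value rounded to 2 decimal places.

dQ_d/dp = −2·10.4·p = -1508. At p = 72.5, Q_d = 150435.
Ed = (dQ_d/dp)·(p/Q_d) = (-1508) × (72.5/150435) = -0.7267…

-0.73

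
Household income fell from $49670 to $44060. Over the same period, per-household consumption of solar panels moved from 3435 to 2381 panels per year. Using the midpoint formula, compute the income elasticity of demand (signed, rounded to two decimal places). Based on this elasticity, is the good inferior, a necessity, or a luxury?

3.03; luxury

%ΔQ = (2381 − 3435)/[( 3435 + 2381)/2] = -1054/2908 = -0.362448…
%ΔIncome = (44060 − 49670)/[( 49670 + 44060)/2] = -5610/46865 = -0.119705…
E_income = (-1054/2908) / (-5610/46865) = 3.0278…
E_income > 1 ⇒ normal good, luxury.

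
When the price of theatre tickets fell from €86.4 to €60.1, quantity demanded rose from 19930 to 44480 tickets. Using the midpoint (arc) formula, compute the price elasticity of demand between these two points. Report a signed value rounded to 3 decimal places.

-2.123

%ΔQ = (44480 − 19930) / [(19930 + 44480)/2] = 24550/32205 = 0.762303…
%ΔP = (60.1 − 86.4) / [(86.4 + 60.1)/2] = -26.3/73.25 = -0.359044…
Arc Ed = %ΔQ / %ΔP = (24550/32205) / (-26.3/73.25) = -2.12314…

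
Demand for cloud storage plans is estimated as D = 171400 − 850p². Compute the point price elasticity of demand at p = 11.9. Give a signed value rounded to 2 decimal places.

dD/dp = −2·850·p = -20230. At p = 11.9, D = 51031.5.
Ed = (dD/dp)·(p/D) = (-20230) × (11.9/51031.5) = -4.7174…

-4.72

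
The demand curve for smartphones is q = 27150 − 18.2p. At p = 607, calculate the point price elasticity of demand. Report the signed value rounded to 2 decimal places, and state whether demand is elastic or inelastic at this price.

dq/dp = −18.2. At p = 607, q = 27150 − 18.2(607) = 16102.6.
Ed = (dq/dp)·(p/q) = −18.2 × (607/16102.6) = -0.6860…
|Ed| = 0.69 < 1, so demand is inelastic.

-0.69; inelastic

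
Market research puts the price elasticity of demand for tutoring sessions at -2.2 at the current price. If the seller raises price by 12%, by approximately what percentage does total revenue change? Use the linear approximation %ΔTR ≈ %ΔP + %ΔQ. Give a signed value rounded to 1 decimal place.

%ΔQ ≈ Ed × %ΔP = (-2.2) × (+12%) = -26.4000%
%ΔTR ≈ %ΔP + %ΔQ = (+12%) + (-26.4000%) = -14.4000%

-14.4%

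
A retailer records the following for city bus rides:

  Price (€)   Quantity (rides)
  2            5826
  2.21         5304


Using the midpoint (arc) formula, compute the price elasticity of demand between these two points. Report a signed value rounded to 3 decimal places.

-0.940

%ΔQ = (5304 − 5826) / [(5826 + 5304)/2] = -522/5565 = -0.093800…
%ΔP = (2.21 − 2) / [(2 + 2.21)/2] = 0.21/2.105 = 0.099762…
Arc Ed = %ΔQ / %ΔP = (-522/5565) / (0.21/2.105) = -0.94023…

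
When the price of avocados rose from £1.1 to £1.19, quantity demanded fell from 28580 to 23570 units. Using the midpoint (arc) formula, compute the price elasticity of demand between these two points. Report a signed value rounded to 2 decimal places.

%ΔQ = (23570 − 28580) / [(28580 + 23570)/2] = -5010/26075 = -0.192138…
%ΔP = (1.19 − 1.1) / [(1.1 + 1.19)/2] = 0.09/1.145 = 0.078602…
Arc Ed = %ΔQ / %ΔP = (-5010/26075) / (0.09/1.145) = -2.4444…

-2.44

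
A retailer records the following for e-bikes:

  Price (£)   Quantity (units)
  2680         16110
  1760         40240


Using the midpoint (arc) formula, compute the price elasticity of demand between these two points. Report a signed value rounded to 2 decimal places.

-2.07

%ΔQ = (40240 − 16110) / [(16110 + 40240)/2] = 24130/28175 = 0.856433…
%ΔP = (1760 − 2680) / [(2680 + 1760)/2] = -920/2220 = -0.414414…
Arc Ed = %ΔQ / %ΔP = (24130/28175) / (-920/2220) = -2.0666…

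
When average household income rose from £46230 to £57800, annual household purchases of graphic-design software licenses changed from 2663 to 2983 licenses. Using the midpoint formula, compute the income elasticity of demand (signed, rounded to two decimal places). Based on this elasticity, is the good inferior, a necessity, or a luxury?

0.51; necessity

%ΔQ = (2983 − 2663)/[( 2663 + 2983)/2] = 320/2823 = 0.113354…
%ΔIncome = (57800 − 46230)/[( 46230 + 57800)/2] = 11570/52015 = 0.222435…
E_income = (320/2823) / (11570/52015) = 0.5096…
0 < E_income < 1 ⇒ normal good, necessity.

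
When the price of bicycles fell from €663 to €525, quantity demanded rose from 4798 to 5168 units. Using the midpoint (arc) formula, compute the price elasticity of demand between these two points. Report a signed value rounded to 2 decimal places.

-0.32

%ΔQ = (5168 − 4798) / [(4798 + 5168)/2] = 370/4983 = 0.074252…
%ΔP = (525 − 663) / [(663 + 525)/2] = -138/594 = -0.232323…
Arc Ed = %ΔQ / %ΔP = (370/4983) / (-138/594) = -0.3196…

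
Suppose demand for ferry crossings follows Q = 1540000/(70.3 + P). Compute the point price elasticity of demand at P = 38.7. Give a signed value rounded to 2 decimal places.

dQ/dP = −1540000/(70.3 + P)² = -129.619. At P = 38.7, Q = 14128.4.
Ed = (dQ/dP)·(P/Q) = (-129.619) × (38.7/14128.4) = -0.3550…

-0.36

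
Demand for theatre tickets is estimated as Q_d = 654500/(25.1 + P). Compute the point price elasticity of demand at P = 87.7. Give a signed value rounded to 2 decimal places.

-0.78

dQ_d/dP = −654500/(25.1 + P)² = -51.4389. At P = 87.7, Q_d = 5802.3.
Ed = (dQ_d/dP)·(P/Q_d) = (-51.4389) × (87.7/5802.3) = -0.7774…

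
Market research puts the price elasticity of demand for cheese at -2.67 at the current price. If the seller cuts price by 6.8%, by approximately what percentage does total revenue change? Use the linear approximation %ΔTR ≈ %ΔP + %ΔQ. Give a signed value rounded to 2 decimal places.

%ΔQ ≈ Ed × %ΔP = (-2.67) × (-6.8%) = +18.1560%
%ΔTR ≈ %ΔP + %ΔQ = (-6.8%) + (+18.1560%) = +11.3560%

+11.36%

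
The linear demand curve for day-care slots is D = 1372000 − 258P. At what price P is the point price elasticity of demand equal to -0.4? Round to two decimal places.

1519.38

Ed = −258P/(1372000 − 258P). Set this equal to -0.4:
258P = 0.4·(1372000 − 258P) ⇒ 258P(1 + 0.4) = 0.4·1372000
P = 0.4·1372000 / (258·1.4) = 1519.3798…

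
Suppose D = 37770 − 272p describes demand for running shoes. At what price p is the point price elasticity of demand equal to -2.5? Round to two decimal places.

Ed = −272p/(37770 − 272p). Set this equal to -2.5:
272p = 2.5·(37770 − 272p) ⇒ 272p(1 + 2.5) = 2.5·37770
p = 2.5·37770 / (272·3.5) = 99.1859…

99.19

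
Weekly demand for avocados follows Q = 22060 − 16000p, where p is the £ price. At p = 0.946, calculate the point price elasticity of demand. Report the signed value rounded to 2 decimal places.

dQ/dp = −16000. At p = 0.946, Q = 22060 − 16000(0.946) = 6924.
Ed = (dQ/dp)·(p/Q) = −16000 × (0.946/6924) = -2.1860…

-2.19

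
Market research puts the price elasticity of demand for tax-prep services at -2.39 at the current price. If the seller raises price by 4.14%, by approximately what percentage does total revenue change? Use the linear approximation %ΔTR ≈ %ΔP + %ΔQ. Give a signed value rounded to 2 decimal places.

-5.75%

%ΔQ ≈ Ed × %ΔP = (-2.39) × (+4.14%) = -9.8946%
%ΔTR ≈ %ΔP + %ΔQ = (+4.14%) + (-9.8946%) = -5.7546%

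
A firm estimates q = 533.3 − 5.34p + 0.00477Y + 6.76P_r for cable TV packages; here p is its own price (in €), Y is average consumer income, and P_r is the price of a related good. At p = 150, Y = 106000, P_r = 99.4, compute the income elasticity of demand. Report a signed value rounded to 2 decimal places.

At the given values, q = 533.3 − 5.34(150) + 0.00477(106000) + 6.76(99.4) = 909.864.
∂q/∂Y = 0.00477.
E = (0.00477) × (106000/909.864) = 0.5557…

0.56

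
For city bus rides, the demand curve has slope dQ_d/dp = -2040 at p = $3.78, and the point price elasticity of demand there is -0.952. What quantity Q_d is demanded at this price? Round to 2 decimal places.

Ed = (dQ_d/dp)·(p/Q_d) ⇒ Q_d = (dQ_d/dp)·p/Ed = (-2040)·3.78/(-0.952) = 8100

8100.00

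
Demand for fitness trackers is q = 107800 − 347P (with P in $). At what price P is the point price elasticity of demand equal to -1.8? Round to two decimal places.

199.71

Ed = −347P/(107800 − 347P). Set this equal to -1.8:
347P = 1.8·(107800 − 347P) ⇒ 347P(1 + 1.8) = 1.8·107800
P = 1.8·107800 / (347·2.8) = 199.7118…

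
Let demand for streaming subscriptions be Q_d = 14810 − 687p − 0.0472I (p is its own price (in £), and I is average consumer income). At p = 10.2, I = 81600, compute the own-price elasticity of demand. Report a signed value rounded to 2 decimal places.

-1.77

At the given values, Q_d = 14810 − 687(10.2) − 0.0472(81600) = 3951.08.
∂Q_d/∂p = −687.
E = (-687) × (10.2/3951.08) = -1.7735…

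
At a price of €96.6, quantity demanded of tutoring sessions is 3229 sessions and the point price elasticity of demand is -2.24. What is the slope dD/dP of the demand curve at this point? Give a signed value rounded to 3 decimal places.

Ed = (dD/dP)·(P/D) ⇒ dD/dP = Ed·D/P = (-2.24)·3229/96.6 = -74.87536…

-74.875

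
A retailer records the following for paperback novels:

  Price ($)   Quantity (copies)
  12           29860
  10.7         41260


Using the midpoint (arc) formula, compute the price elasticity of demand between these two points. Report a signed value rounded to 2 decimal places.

%ΔQ = (41260 − 29860) / [(29860 + 41260)/2] = 11400/35560 = 0.320584…
%ΔP = (10.7 − 12) / [(12 + 10.7)/2] = -1.3/11.35 = -0.114537…
Arc Ed = %ΔQ / %ΔP = (11400/35560) / (-1.3/11.35) = -2.7989…

-2.80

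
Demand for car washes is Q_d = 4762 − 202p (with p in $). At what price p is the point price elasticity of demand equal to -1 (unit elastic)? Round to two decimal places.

11.79

Ed = −202p/(4762 − 202p). Set this equal to -1:
202p = 1·(4762 − 202p) ⇒ 202p(1 + 1) = 1·4762
p = 1·4762 / (202·2) = 11.7871…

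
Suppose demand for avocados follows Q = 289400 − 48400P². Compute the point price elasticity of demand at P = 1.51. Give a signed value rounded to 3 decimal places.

-1.233

dQ/dP = −2·48400·P = -146168. At P = 1.51, Q = 179043.16.
Ed = (dQ/dP)·(P/Q) = (-146168) × (1.51/179043.16) = -1.23274…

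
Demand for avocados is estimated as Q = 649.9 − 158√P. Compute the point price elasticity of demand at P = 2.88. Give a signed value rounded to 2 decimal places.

dQ/dP = −158/(2√P) = -46.5512. At P = 2.88, Q = 381.765.
Ed = (dQ/dP)·(P/Q) = (-46.5512) × (2.88/381.765) = -0.3511…

-0.35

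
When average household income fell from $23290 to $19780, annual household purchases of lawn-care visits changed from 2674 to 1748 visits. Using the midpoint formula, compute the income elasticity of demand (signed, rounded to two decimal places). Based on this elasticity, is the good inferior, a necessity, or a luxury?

2.57; luxury

%ΔQ = (1748 − 2674)/[( 2674 + 1748)/2] = -926/2211 = -0.418815…
%ΔIncome = (19780 − 23290)/[( 23290 + 19780)/2] = -3510/21535 = -0.162990…
E_income = (-926/2211) / (-3510/21535) = 2.5695…
E_income > 1 ⇒ normal good, luxury.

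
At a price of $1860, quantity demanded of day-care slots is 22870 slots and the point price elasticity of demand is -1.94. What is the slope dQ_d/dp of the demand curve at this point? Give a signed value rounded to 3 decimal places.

-23.854

Ed = (dQ_d/dp)·(p/Q_d) ⇒ dQ_d/dp = Ed·Q_d/p = (-1.94)·22870/1860 = -23.85365…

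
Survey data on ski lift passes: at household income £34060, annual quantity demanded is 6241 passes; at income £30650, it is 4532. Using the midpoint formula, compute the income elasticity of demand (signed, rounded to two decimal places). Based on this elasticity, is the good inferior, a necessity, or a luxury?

%ΔQ = (4532 − 6241)/[( 6241 + 4532)/2] = -1709/5386.5 = -0.317274…
%ΔIncome = (30650 − 34060)/[( 34060 + 30650)/2] = -3410/32355 = -0.105393…
E_income = (-1709/5386.5) / (-3410/32355) = 3.0103…
E_income > 1 ⇒ normal good, luxury.

3.01; luxury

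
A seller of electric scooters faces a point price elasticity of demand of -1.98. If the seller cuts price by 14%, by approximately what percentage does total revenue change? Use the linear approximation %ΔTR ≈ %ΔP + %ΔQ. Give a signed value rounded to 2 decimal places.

+13.72%

%ΔQ ≈ Ed × %ΔP = (-1.98) × (-14%) = +27.7200%
%ΔTR ≈ %ΔP + %ΔQ = (-14%) + (+27.7200%) = +13.7200%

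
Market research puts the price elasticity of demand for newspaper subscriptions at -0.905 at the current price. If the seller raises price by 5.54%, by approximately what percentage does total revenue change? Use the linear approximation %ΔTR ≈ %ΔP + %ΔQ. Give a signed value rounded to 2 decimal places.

+0.53%

%ΔQ ≈ Ed × %ΔP = (-0.905) × (+5.54%) = -5.0137%
%ΔTR ≈ %ΔP + %ΔQ = (+5.54%) + (-5.0137%) = +0.5263%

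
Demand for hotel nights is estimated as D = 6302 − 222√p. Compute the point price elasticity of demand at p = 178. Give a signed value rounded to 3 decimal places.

dD/dp = −222/(2√p) = -8.3198. At p = 178, D = 3340.15.
Ed = (dD/dp)·(p/D) = (-8.3198) × (178/3340.15) = -0.44337…

-0.443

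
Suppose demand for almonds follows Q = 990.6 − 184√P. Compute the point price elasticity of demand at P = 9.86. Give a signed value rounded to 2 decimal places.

dQ/dP = −184/(2√P) = -29.2988. At P = 9.86, Q = 412.828.
Ed = (dQ/dP)·(P/Q) = (-29.2988) × (9.86/412.828) = -0.6997…

-0.70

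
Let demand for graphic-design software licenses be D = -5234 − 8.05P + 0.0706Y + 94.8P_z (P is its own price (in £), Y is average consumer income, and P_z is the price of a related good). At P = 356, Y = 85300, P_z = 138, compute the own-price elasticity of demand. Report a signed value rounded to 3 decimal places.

At the given values, D = -5234 − 8.05(356) + 0.0706(85300) + 94.8(138) = 11004.78.
∂D/∂P = −8.05.
E = (-8.05) × (356/11004.78) = -0.26041…

-0.260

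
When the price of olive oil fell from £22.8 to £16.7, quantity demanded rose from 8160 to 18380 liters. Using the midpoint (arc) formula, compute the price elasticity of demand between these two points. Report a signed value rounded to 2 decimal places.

%ΔQ = (18380 − 8160) / [(8160 + 18380)/2] = 10220/13270 = 0.770158…
%ΔP = (16.7 − 22.8) / [(22.8 + 16.7)/2] = -6.1/19.75 = -0.308860…
Arc Ed = %ΔQ / %ΔP = (10220/13270) / (-6.1/19.75) = -2.4935…

-2.49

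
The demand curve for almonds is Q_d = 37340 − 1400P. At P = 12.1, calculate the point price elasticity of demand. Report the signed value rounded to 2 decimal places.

-0.83

dQ_d/dP = −1400. At P = 12.1, Q_d = 37340 − 1400(12.1) = 20400.
Ed = (dQ_d/dP)·(P/Q_d) = −1400 × (12.1/20400) = -0.8303…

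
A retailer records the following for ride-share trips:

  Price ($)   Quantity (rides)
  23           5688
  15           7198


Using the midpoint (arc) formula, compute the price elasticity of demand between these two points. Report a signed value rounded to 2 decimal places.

-0.56

%ΔQ = (7198 − 5688) / [(5688 + 7198)/2] = 1510/6443 = 0.234362…
%ΔP = (15 − 23) / [(23 + 15)/2] = -8/19 = -0.421052…
Arc Ed = %ΔQ / %ΔP = (1510/6443) / (-8/19) = -0.5566…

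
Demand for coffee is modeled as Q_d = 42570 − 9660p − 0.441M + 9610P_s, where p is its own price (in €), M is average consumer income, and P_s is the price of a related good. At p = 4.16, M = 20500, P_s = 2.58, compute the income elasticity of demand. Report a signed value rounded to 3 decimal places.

-0.498

At the given values, Q_d = 42570 − 9660(4.16) − 0.441(20500) + 9610(2.58) = 18137.7.
∂Q_d/∂M = -0.441.
E = (-0.441) × (20500/18137.7) = -0.49843…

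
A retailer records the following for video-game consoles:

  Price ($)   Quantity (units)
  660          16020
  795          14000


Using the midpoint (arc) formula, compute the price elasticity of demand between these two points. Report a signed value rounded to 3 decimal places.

%ΔQ = (14000 − 16020) / [(16020 + 14000)/2] = -2020/15010 = -0.134576…
%ΔP = (795 − 660) / [(660 + 795)/2] = 135/727.5 = 0.185567…
Arc Ed = %ΔQ / %ΔP = (-2020/15010) / (135/727.5) = -0.72522…

-0.725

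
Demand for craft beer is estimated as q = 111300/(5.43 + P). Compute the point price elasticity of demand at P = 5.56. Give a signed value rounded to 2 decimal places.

-0.51

dq/dP = −111300/(5.43 + P)² = -921.509. At P = 5.56, q = 10127.4.
Ed = (dq/dP)·(P/q) = (-921.509) × (5.56/10127.4) = -0.5059…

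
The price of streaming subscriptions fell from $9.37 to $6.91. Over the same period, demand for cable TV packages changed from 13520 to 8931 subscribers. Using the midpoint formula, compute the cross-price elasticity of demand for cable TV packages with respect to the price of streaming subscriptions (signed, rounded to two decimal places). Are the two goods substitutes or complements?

%ΔQ_{cable TV packages} = (8931 − 13520)/avg = -4589/11225.5 = -0.408801…
%ΔP_{streaming subscriptions} = (6.91 − 9.37)/avg = -2.46/8.14 = -0.302211…
E_cross = (-4589/11225.5) / (-2.46/8.14) = 1.3527…
E_cross > 0 ⇒ the goods are substitutes.

1.35; substitutes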